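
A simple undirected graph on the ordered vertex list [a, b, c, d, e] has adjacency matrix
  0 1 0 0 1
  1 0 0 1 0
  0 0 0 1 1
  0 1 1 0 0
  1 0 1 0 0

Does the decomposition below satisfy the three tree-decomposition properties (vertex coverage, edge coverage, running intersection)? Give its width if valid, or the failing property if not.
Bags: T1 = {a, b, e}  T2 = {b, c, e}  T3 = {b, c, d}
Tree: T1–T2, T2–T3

Yes; width 2.

Vertex coverage: the bags together contain {a, b, c, d, e}, the full vertex set. Edge coverage: each edge of G has both endpoints in at least one bag. Running intersection: for every vertex, the bags containing it form a connected subtree. All three properties hold, so this is a valid tree decomposition of width max|bag| − 1 = 2, and hence tw(G) ≤ 2.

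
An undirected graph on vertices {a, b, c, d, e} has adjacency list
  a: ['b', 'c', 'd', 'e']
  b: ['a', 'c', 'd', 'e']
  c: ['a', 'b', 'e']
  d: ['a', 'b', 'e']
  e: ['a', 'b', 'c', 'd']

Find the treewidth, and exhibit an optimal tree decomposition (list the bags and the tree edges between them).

Treewidth 3.
Bags: B1 = {a, b, c, e}  B2 = {a, b, d, e}
Tree: B1–B2

Every bag has size at most 4, so the width is 4 − 1 = 3 and tw(G) ≤ 3. On the other hand G contains the 4-clique {a, b, d, e}. A clique must lie in a single bag of any decomposition, so no decomposition can have width below 3. The upper and lower bounds meet at 3, so that is the treewidth.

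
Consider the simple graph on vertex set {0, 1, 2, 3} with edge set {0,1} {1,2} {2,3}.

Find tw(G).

A width-1 tree decomposition is:
Bags: B1 = {0, 1}  B2 = {1, 2}  B3 = {2, 3}
Tree: B1–B2, B2–B3
Each bag holds 2 vertices, so the decomposition has width 1, which upper-bounds the treewidth. G has an edge, so its treewidth is at least 1. Combining the bounds, tw(G) = 1.

1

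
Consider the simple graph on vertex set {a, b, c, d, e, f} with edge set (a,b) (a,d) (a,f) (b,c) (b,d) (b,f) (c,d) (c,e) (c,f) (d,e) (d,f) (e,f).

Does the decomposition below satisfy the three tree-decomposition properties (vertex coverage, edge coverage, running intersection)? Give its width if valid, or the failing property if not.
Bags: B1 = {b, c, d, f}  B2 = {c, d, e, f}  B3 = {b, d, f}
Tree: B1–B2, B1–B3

No — vertex a appears in no bag.

A tree decomposition must satisfy three properties: every vertex lies in some bag; for every edge, both endpoints lie together in some bag; and for every vertex, the bags containing it form a connected subtree. Here vertex a appears in no bag, so the decomposition is invalid.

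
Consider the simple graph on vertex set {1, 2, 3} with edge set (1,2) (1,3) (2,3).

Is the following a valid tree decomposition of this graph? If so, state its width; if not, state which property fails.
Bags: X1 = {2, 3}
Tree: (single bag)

A tree decomposition must satisfy three properties: every vertex lies in some bag; for every edge, both endpoints lie together in some bag; and for every vertex, the bags containing it form a connected subtree. Here vertex 1 appears in no bag, so the decomposition is invalid.

No — vertex 1 appears in no bag.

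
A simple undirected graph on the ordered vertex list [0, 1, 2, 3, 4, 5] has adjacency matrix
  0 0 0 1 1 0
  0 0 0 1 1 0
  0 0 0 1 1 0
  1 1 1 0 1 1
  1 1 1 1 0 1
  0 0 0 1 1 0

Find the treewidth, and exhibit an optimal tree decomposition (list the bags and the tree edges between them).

Treewidth 2.
One optimal decomposition is:
Bags: B1 = {3, 4, 5}  B2 = {1, 3, 4}  B3 = {0, 3, 4}  B4 = {2, 3, 4}
Tree: B1–B2, B2–B3, B3–B4

Every bag has size at most 3, so the width is 3 − 1 = 2 and tw(G) ≤ 2. On the other hand G contains the 3-clique {0, 3, 4}. A clique must lie in a single bag of any decomposition, so no decomposition can have width below 2. The upper and lower bounds meet at 2, so that is the treewidth.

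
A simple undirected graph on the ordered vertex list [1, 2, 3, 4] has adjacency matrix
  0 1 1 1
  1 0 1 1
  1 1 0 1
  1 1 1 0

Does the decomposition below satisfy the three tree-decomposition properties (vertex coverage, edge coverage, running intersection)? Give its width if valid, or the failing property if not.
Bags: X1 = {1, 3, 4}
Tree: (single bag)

A tree decomposition must satisfy three properties: every vertex lies in some bag; for every edge, both endpoints lie together in some bag; and for every vertex, the bags containing it form a connected subtree. Here vertex 2 appears in no bag, so the decomposition is invalid.

No — vertex 2 appears in no bag.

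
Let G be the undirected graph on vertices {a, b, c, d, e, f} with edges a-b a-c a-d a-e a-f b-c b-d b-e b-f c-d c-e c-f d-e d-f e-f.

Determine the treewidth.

5

A width-5 tree decomposition is:
Bags: B1 = {a, b, c, d, e, f}
Tree: (single bag)
A single bag containing all 6 vertices is trivially a valid decomposition of width 5. On the other hand G contains the 6-clique {a, b, c, d, e, f}. A clique must lie in a single bag of any decomposition, so no decomposition can have width below 5. Combining the bounds, tw(G) = 5.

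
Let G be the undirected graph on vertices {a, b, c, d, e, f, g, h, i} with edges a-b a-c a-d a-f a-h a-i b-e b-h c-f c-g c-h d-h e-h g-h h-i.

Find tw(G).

2

A width-2 tree decomposition is:
Bags: B1 = {a, d, h}  B2 = {a, c, h}  B3 = {c, g, h}  B4 = {a, b, h}  B5 = {a, h, i}  B6 = {b, e, h}  B7 = {a, c, f}
Tree: B1–B2, B2–B3, B2–B4, B4–B5, B4–B6, B2–B7
Each bag holds 3 vertices, so the decomposition has width 2, which upper-bounds the treewidth. On the other hand G contains the 3-clique {c, g, h}. A clique must lie in a single bag of any decomposition, so no decomposition can have width below 2. Therefore the treewidth is 2.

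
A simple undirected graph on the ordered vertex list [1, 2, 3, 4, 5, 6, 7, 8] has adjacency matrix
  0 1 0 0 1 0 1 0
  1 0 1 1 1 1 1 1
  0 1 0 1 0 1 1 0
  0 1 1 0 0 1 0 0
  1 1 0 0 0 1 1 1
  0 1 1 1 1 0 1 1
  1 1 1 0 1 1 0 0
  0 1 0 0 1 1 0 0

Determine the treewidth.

3

A width-3 tree decomposition is:
Bags: B1 = {2, 3, 6, 7}  B2 = {2, 5, 6, 7}  B3 = {2, 3, 4, 6}  B4 = {1, 2, 5, 7}  B5 = {2, 5, 6, 8}
Tree: B1–B2, B1–B3, B2–B4, B2–B5
Every bag has size at most 4, so the width is 4 − 1 = 3 and tw(G) ≤ 3. Conversely, {1, 2, 5, 7} is a clique of size 4, and the vertices of any clique must share a bag in every tree decomposition; so some bag has ≥ 4 vertices and tw(G) ≥ 3. The upper and lower bounds meet at 3, so that is the treewidth.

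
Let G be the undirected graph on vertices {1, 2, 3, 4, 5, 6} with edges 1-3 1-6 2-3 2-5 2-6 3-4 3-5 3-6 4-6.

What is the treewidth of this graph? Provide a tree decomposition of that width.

Treewidth 2.
One optimal decomposition is:
Bags: B1 = {3, 4, 6}  B2 = {1, 3, 6}  B3 = {2, 3, 6}  B4 = {2, 3, 5}
Tree: B1–B2, B2–B3, B3–B4

Every bag has size at most 3, so the width is 3 − 1 = 2 and tw(G) ≤ 2. Conversely, {2, 3, 5} is a clique of size 3, and the vertices of any clique must share a bag in every tree decomposition; so some bag has ≥ 3 vertices and tw(G) ≥ 2. The upper and lower bounds meet at 2, so that is the treewidth.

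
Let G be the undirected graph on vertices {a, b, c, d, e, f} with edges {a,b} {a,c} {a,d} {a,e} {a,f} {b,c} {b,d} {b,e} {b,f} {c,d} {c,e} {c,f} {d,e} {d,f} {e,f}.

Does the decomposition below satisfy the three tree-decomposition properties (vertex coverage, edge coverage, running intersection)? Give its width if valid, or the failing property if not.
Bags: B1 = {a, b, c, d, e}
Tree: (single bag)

A tree decomposition must satisfy three properties: every vertex lies in some bag; for every edge, both endpoints lie together in some bag; and for every vertex, the bags containing it form a connected subtree. Here vertex f appears in no bag, so the decomposition is invalid.

No — vertex f appears in no bag.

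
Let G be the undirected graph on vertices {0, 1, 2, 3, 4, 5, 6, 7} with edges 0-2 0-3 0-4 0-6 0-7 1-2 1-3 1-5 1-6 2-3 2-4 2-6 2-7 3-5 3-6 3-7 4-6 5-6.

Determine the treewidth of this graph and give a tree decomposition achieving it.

Every bag has size at most 4, so the width is 4 − 1 = 3 and tw(G) ≤ 3. Conversely, {0, 2, 3, 6} is a clique of size 4, and the vertices of any clique must share a bag in every tree decomposition; so some bag has ≥ 4 vertices and tw(G) ≥ 3. Therefore the treewidth is 3.

Treewidth 3.
One optimal decomposition is:
Bags: B1 = {0, 2, 3, 6}  B2 = {1, 2, 3, 6}  B3 = {0, 2, 3, 7}  B4 = {0, 2, 4, 6}  B5 = {1, 3, 5, 6}
Tree: B1–B2, B1–B3, B1–B4, B2–B5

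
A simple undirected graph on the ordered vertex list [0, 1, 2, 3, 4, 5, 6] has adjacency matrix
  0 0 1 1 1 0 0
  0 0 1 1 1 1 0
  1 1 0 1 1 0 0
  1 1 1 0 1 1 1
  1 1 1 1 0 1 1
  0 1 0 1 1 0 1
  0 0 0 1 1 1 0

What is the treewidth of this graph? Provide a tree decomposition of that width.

Treewidth 3.
One such decomposition:
Bags: B1 = {1, 3, 4, 5}  B2 = {1, 2, 3, 4}  B3 = {0, 2, 3, 4}  B4 = {3, 4, 5, 6}
Tree: B1–B2, B2–B3, B1–B4

Each bag holds 4 vertices, so the decomposition has width 3, which upper-bounds the treewidth. On the other hand G contains the 4-clique {0, 2, 3, 4}. A clique must lie in a single bag of any decomposition, so no decomposition can have width below 3. Hence tw(G) = 3 exactly.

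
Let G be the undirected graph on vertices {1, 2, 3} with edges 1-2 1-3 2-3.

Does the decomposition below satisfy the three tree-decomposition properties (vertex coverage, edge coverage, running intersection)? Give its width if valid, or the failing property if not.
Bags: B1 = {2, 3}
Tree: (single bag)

A tree decomposition must satisfy three properties: every vertex lies in some bag; for every edge, both endpoints lie together in some bag; and for every vertex, the bags containing it form a connected subtree. Here vertex 1 appears in no bag, so the decomposition is invalid.

No — vertex 1 appears in no bag.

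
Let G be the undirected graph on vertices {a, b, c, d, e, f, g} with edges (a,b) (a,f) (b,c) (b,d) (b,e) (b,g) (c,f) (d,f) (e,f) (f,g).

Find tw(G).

A width-2 tree decomposition is:
Bags: B1 = {b, f, g}  B2 = {b, e, f}  B3 = {b, c, f}  B4 = {b, d, f}  B5 = {a, b, f}
Tree: B1–B2, B2–B3, B3–B4, B4–B5
The largest bag has 3 vertices, giving width 2; this decomposition certifies tw(G) ≤ 2. The edges f–g–b–e–f form a cycle, so G is not a tree and its treewidth is at least 2. Therefore the treewidth is 2.

2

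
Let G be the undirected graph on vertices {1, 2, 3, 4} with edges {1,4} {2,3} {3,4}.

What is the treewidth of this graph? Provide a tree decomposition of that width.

Treewidth 1.
One optimal decomposition is:
Bags: B1 = {1, 4}  B2 = {3, 4}  B3 = {2, 3}
Tree: B1–B2, B2–B3

Every bag has size at most 2, so the width is 2 − 1 = 1 and tw(G) ≤ 1. G has an edge, so its treewidth is at least 1. Hence tw(G) = 1 exactly.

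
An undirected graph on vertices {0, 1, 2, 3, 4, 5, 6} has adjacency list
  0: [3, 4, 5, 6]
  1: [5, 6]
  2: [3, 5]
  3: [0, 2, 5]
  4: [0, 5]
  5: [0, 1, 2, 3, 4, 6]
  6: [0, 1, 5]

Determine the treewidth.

A width-2 tree decomposition is:
Bags: B1 = {0, 5, 6}  B2 = {0, 3, 5}  B3 = {0, 4, 5}  B4 = {1, 5, 6}  B5 = {2, 3, 5}
Tree: B1–B2, B1–B3, B1–B4, B2–B5
The largest bag has 3 vertices, giving width 2; this decomposition certifies tw(G) ≤ 2. On the other hand G contains the 3-clique {0, 3, 5}. A clique must lie in a single bag of any decomposition, so no decomposition can have width below 2. The upper and lower bounds meet at 2, so that is the treewidth.

2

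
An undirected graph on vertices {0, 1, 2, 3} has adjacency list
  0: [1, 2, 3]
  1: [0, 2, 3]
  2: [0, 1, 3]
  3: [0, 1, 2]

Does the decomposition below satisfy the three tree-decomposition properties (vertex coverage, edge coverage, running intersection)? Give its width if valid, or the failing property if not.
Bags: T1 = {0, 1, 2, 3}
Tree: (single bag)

Yes; width 3.

Vertex coverage: the bags together contain {0, 1, 2, 3}, the full vertex set. Edge coverage: each edge of G has both endpoints in at least one bag. Running intersection: for every vertex, the bags containing it form a connected subtree. All three properties hold, so this is a valid tree decomposition of width max|bag| − 1 = 3, and hence tw(G) ≤ 3.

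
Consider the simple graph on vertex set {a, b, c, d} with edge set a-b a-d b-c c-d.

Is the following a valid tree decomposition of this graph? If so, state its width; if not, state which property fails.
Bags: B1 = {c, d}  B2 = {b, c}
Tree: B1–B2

No — vertex a appears in no bag.

A tree decomposition must satisfy three properties: every vertex lies in some bag; for every edge, both endpoints lie together in some bag; and for every vertex, the bags containing it form a connected subtree. Here vertex a appears in no bag, so the decomposition is invalid.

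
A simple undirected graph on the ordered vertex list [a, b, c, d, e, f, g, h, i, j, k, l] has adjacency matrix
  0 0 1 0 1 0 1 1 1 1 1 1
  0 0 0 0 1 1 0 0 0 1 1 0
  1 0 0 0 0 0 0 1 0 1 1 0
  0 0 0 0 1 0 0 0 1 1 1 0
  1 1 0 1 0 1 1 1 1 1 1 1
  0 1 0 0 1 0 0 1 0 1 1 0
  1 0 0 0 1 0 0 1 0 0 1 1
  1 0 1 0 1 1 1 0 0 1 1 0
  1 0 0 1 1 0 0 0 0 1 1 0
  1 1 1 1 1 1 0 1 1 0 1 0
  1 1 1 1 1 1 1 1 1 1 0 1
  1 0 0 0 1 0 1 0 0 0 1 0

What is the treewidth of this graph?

A width-4 tree decomposition is:
Bags: B1 = {a, e, g, h, k}  B2 = {a, e, h, j, k}  B3 = {e, f, h, j, k}  B4 = {a, e, g, k, l}  B5 = {a, e, i, j, k}  B6 = {d, e, i, j, k}  B7 = {a, c, h, j, k}  B8 = {b, e, f, j, k}
Tree: B1–B2, B2–B3, B1–B4, B2–B5, B5–B6, B2–B7, B3–B8
Every bag has size at most 5, so the width is 5 − 1 = 4 and tw(G) ≤ 4. Conversely, {a, e, g, h, k} is a clique of size 5, and the vertices of any clique must share a bag in every tree decomposition; so some bag has ≥ 5 vertices and tw(G) ≥ 4. Therefore the treewidth is 4.

4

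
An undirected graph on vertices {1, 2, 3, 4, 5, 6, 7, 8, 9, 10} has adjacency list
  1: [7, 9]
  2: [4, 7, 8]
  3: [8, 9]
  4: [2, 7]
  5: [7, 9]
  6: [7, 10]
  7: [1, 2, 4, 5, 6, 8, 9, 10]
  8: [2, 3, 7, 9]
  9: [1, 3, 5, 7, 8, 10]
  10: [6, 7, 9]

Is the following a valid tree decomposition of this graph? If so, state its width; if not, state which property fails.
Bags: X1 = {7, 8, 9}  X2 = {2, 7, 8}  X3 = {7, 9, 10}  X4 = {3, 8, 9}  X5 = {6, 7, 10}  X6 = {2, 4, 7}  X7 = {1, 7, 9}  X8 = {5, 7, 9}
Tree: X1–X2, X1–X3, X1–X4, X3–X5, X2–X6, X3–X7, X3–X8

Yes; width 2.

Checking the three conditions: (i) the bags cover all of {1, 2, 3, 4, 5, 6, 7, 8, 9, 10}; (ii) for each edge, some bag contains both endpoints; (iii) the bags containing any fixed vertex form a subtree. All hold, so the decomposition is valid with width 3 − 1 = 2.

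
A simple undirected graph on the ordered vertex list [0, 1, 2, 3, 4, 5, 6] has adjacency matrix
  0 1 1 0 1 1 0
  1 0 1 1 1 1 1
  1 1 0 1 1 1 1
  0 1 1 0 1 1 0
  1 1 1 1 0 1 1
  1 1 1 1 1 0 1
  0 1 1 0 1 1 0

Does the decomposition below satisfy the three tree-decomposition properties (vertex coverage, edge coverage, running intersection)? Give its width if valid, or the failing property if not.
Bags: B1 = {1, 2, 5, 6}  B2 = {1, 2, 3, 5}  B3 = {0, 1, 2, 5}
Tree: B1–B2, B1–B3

No — vertex 4 appears in no bag.

A tree decomposition must satisfy three properties: every vertex lies in some bag; for every edge, both endpoints lie together in some bag; and for every vertex, the bags containing it form a connected subtree. Here vertex 4 appears in no bag, so the decomposition is invalid.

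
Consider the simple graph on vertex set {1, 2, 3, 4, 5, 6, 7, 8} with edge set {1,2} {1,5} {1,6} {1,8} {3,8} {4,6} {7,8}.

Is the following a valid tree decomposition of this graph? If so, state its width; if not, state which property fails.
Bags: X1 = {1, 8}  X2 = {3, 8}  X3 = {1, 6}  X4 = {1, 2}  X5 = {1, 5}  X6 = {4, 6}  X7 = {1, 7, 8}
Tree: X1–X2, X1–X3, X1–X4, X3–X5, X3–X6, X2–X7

No — bags containing vertex 1 are not connected in the tree.

A tree decomposition must satisfy three properties: every vertex lies in some bag; for every edge, both endpoints lie together in some bag; and for every vertex, the bags containing it form a connected subtree. Here bags containing vertex 1 are not connected in the tree, so the decomposition is invalid.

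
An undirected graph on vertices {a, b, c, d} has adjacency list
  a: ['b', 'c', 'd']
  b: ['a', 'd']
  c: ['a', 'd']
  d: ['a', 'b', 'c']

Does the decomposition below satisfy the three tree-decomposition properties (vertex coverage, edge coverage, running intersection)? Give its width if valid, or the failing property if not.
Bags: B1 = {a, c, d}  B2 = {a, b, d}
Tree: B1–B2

Yes; width 2.

Vertex coverage: the bags together contain {a, b, c, d}, the full vertex set. Edge coverage: each edge of G has both endpoints in at least one bag. Running intersection: for every vertex, the bags containing it form a connected subtree. All three properties hold, so this is a valid tree decomposition of width max|bag| − 1 = 2, and hence tw(G) ≤ 2.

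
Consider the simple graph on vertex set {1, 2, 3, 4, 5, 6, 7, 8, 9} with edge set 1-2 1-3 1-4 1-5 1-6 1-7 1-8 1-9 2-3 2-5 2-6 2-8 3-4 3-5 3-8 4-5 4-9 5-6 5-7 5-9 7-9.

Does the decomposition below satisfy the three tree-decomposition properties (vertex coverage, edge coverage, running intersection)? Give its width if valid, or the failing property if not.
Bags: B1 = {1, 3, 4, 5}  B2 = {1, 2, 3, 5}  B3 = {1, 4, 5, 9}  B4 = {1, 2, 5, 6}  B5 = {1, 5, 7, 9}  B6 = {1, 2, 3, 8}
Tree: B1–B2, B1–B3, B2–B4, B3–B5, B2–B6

Yes; width 3.

Vertex coverage: the bags together contain {1, 2, 3, 4, 5, 6, 7, 8, 9}, the full vertex set. Edge coverage: each edge of G has both endpoints in at least one bag. Running intersection: for every vertex, the bags containing it form a connected subtree. All three properties hold, so this is a valid tree decomposition of width max|bag| − 1 = 3, and hence tw(G) ≤ 3.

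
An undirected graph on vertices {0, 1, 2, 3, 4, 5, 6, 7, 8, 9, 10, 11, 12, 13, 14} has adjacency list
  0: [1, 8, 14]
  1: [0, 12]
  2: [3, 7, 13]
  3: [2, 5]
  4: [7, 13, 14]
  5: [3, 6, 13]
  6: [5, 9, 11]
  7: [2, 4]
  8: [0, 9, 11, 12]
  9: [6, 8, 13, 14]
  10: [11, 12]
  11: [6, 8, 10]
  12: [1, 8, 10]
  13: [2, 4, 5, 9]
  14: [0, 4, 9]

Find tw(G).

3

A width-3 tree decomposition is:
Bags: B1 = {1, 10, 11, 12}  B2 = {1, 8, 11, 12}  B3 = {0, 1, 8, 11}  B4 = {0, 6, 8, 11}  B5 = {0, 6, 8, 9}  B6 = {0, 6, 9, 14}  B7 = {5, 6, 9, 14}  B8 = {5, 9, 13, 14}  B9 = {4, 5, 13, 14}  B10 = {3, 4, 5, 13}  B11 = {2, 3, 4, 13}  B12 = {2, 3, 4, 7}
Tree: B1–B2, B2–B3, B3–B4, B4–B5, B5–B6, B6–B7, B7–B8, B8–B9, B9–B10, B10–B11, B11–B12
Every bag has size at most 4, so the width is 4 − 1 = 3 and tw(G) ≤ 3. For the lower bound: the 4 vertex sets {1,10,12}, {11}, {8}, {0,6,9,14} are disjoint, each induces a connected subgraph, and every pair is joined by at least one edge of G. Contracting each set to a single vertex therefore yields K_{4} as a minor, and since treewidth is minor-monotone, tw(G) ≥ tw(K_{4}) = 3. The upper and lower bounds meet at 3, so that is the treewidth.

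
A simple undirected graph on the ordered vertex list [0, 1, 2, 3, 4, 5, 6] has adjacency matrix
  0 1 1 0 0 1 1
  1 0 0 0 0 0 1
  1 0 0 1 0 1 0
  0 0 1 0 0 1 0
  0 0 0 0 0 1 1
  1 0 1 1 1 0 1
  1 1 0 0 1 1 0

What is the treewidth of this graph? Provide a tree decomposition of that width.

Each bag holds 3 vertices, so the decomposition has width 2, which upper-bounds the treewidth. For the lower bound, the 3 vertices {0, 1, 6} are pairwise adjacent, and any tree decomposition puts a clique entirely inside one bag — forcing width ≥ 2. Therefore the treewidth is 2.

Treewidth 2.
One such decomposition:
Bags: B1 = {0, 5, 6}  B2 = {4, 5, 6}  B3 = {0, 1, 6}  B4 = {0, 2, 5}  B5 = {2, 3, 5}
Tree: B1–B2, B1–B3, B1–B4, B4–B5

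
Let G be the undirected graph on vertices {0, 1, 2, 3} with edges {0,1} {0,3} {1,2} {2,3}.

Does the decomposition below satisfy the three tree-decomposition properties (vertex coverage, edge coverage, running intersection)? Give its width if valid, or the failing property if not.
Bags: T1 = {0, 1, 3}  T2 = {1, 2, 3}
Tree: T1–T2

Yes; width 2.

Checking the three conditions: (i) the bags cover all of {0, 1, 2, 3}; (ii) for each edge, some bag contains both endpoints; (iii) the bags containing any fixed vertex form a subtree. All hold, so the decomposition is valid with width 3 − 1 = 2.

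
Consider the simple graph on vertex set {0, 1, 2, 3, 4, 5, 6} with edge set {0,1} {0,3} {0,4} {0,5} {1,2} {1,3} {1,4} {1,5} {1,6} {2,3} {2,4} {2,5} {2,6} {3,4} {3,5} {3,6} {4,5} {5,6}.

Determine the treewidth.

4

A width-4 tree decomposition is:
Bags: B1 = {1, 2, 3, 4, 5}  B2 = {1, 2, 3, 5, 6}  B3 = {0, 1, 3, 4, 5}
Tree: B1–B2, B1–B3
The largest bag has 5 vertices, giving width 4; this decomposition certifies tw(G) ≤ 4. Conversely, {0, 1, 3, 4, 5} is a clique of size 5, and the vertices of any clique must share a bag in every tree decomposition; so some bag has ≥ 5 vertices and tw(G) ≥ 4. Combining the bounds, tw(G) = 4.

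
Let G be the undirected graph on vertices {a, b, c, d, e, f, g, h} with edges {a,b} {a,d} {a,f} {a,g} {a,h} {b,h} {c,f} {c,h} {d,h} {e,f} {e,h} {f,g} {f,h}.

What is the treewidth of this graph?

A width-2 tree decomposition is:
Bags: B1 = {a, b, h}  B2 = {a, f, h}  B3 = {e, f, h}  B4 = {a, d, h}  B5 = {c, f, h}  B6 = {a, f, g}
Tree: B1–B2, B2–B3, B2–B4, B2–B5, B2–B6
Every bag has size at most 3, so the width is 3 − 1 = 2 and tw(G) ≤ 2. On the other hand G contains the 3-clique {a, f, g}. A clique must lie in a single bag of any decomposition, so no decomposition can have width below 2. The upper and lower bounds meet at 2, so that is the treewidth.

2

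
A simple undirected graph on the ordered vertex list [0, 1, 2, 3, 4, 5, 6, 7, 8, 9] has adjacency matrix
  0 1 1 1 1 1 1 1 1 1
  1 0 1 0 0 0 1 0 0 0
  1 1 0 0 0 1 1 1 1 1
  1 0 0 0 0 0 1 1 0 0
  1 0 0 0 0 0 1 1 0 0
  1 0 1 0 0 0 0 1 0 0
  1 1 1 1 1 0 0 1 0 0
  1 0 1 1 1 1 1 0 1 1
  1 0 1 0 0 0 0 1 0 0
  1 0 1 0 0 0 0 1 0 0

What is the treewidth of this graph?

3

A width-3 tree decomposition is:
Bags: B1 = {0, 2, 6, 7}  B2 = {0, 2, 7, 8}  B3 = {0, 2, 5, 7}  B4 = {0, 1, 2, 6}  B5 = {0, 2, 7, 9}  B6 = {0, 3, 6, 7}  B7 = {0, 4, 6, 7}
Tree: B1–B2, B1–B3, B1–B4, B1–B5, B1–B6, B6–B7
The largest bag has 4 vertices, giving width 3; this decomposition certifies tw(G) ≤ 3. Conversely, {0, 1, 2, 6} is a clique of size 4, and the vertices of any clique must share a bag in every tree decomposition; so some bag has ≥ 4 vertices and tw(G) ≥ 3. Combining the bounds, tw(G) = 3.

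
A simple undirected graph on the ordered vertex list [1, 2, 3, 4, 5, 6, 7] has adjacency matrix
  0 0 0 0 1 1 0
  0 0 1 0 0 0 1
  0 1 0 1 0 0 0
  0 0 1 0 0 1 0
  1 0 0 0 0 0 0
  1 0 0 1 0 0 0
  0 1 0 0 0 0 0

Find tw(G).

A width-1 tree decomposition is:
Bags: B1 = {2, 7}  B2 = {2, 3}  B3 = {3, 4}  B4 = {4, 6}  B5 = {1, 6}  B6 = {1, 5}
Tree: B1–B2, B2–B3, B3–B4, B4–B5, B5–B6
The largest bag has 2 vertices, giving width 1; this decomposition certifies tw(G) ≤ 1. Since G has at least one edge (e.g. 7–2), it is not an edgeless graph, so tw(G) ≥ 1. Therefore the treewidth is 1.

1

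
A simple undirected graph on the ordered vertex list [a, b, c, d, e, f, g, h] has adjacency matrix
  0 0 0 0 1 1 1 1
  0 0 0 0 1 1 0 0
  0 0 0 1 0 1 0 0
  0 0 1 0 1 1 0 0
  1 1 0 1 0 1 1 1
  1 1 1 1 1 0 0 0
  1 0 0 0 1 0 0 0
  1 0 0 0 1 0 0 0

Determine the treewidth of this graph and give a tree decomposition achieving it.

Every bag has size at most 3, so the width is 3 − 1 = 2 and tw(G) ≤ 2. Conversely, {a, e, g} is a clique of size 3, and the vertices of any clique must share a bag in every tree decomposition; so some bag has ≥ 3 vertices and tw(G) ≥ 2. The upper and lower bounds meet at 2, so that is the treewidth.

Treewidth 2.
One optimal decomposition is:
Bags: B1 = {b, e, f}  B2 = {d, e, f}  B3 = {a, e, f}  B4 = {a, e, g}  B5 = {a, e, h}  B6 = {c, d, f}
Tree: B1–B2, B2–B3, B3–B4, B3–B5, B2–B6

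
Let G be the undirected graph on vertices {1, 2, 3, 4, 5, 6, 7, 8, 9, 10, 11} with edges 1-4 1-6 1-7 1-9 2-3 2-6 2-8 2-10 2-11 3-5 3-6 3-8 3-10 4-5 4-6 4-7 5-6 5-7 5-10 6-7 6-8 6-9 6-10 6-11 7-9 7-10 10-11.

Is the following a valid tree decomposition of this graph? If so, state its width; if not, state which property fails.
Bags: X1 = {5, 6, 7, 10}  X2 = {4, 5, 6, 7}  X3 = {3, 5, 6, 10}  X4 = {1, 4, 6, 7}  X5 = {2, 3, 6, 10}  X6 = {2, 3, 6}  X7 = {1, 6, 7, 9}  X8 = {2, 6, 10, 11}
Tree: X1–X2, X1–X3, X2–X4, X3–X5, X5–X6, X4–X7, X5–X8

A tree decomposition must satisfy three properties: every vertex lies in some bag; for every edge, both endpoints lie together in some bag; and for every vertex, the bags containing it form a connected subtree. Here vertex 8 appears in no bag, so the decomposition is invalid.

No — vertex 8 appears in no bag.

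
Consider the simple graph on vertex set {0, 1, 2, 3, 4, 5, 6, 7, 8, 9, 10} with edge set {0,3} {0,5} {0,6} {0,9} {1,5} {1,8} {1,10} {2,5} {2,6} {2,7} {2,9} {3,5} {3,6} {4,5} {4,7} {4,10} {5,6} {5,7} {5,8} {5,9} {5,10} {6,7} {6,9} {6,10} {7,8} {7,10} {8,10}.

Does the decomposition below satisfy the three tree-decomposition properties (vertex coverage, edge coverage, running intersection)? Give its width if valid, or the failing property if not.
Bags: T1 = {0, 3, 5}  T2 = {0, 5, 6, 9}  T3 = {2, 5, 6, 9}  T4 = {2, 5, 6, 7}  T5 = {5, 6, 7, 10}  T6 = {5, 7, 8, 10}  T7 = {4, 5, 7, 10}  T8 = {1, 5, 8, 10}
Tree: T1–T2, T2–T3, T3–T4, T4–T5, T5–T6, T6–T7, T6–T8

A tree decomposition must satisfy three properties: every vertex lies in some bag; for every edge, both endpoints lie together in some bag; and for every vertex, the bags containing it form a connected subtree. Here edge (6,3) lies in no bag, so the decomposition is invalid.

No — edge (6,3) lies in no bag.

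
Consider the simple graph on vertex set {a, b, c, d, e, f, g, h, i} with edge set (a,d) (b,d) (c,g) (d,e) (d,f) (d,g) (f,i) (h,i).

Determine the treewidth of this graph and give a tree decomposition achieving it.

Treewidth 1.
One such decomposition:
Bags: B1 = {b, d}  B2 = {d, f}  B3 = {f, i}  B4 = {d, g}  B5 = {h, i}  B6 = {a, d}  B7 = {c, g}  B8 = {d, e}
Tree: B1–B2, B2–B3, B1–B4, B3–B5, B2–B6, B4–B7, B6–B8

Each bag holds 2 vertices, so the decomposition has width 1, which upper-bounds the treewidth. Any graph with an edge has treewidth ≥ 1, and G has the edge d–b. The upper and lower bounds meet at 1, so that is the treewidth.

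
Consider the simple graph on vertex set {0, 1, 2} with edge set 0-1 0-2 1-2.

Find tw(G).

2

A width-2 tree decomposition is:
Bags: B1 = {0, 1, 2}
Tree: (single bag)
With just one bag of size 3, the width is 3 − 1 = 2, so tw(G) ≤ 2. Conversely, {0, 1, 2} is a clique of size 3, and the vertices of any clique must share a bag in every tree decomposition; so some bag has ≥ 3 vertices and tw(G) ≥ 2. The upper and lower bounds meet at 2, so that is the treewidth.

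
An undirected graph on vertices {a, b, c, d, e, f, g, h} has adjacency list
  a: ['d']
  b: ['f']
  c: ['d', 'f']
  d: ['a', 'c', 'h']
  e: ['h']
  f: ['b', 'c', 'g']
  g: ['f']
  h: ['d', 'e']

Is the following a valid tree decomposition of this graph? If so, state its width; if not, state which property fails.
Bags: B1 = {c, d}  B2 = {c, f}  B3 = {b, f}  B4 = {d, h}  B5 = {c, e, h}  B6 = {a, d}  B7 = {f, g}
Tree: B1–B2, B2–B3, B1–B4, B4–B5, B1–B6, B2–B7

No — bags containing vertex c are not connected in the tree.

A tree decomposition must satisfy three properties: every vertex lies in some bag; for every edge, both endpoints lie together in some bag; and for every vertex, the bags containing it form a connected subtree. Here bags containing vertex c are not connected in the tree, so the decomposition is invalid.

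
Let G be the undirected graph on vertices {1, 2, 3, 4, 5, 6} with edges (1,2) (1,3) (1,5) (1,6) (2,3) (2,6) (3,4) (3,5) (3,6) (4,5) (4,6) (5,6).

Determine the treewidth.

3

A width-3 tree decomposition is:
Bags: B1 = {3, 4, 5, 6}  B2 = {1, 3, 5, 6}  B3 = {1, 2, 3, 6}
Tree: B1–B2, B2–B3
The largest bag has 4 vertices, giving width 3; this decomposition certifies tw(G) ≤ 3. Conversely, {1, 2, 3, 6} is a clique of size 4, and the vertices of any clique must share a bag in every tree decomposition; so some bag has ≥ 4 vertices and tw(G) ≥ 3. Hence tw(G) = 3 exactly.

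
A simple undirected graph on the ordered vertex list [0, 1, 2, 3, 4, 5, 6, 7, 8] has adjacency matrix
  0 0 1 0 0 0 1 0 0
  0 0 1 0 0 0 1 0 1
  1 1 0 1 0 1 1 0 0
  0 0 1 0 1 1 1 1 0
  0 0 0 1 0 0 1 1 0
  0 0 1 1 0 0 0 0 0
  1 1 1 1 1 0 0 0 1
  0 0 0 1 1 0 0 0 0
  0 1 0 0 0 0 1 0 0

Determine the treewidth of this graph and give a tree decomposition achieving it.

Treewidth 2.
One optimal decomposition is:
Bags: B1 = {3, 4, 6}  B2 = {2, 3, 6}  B3 = {3, 4, 7}  B4 = {2, 3, 5}  B5 = {1, 2, 6}  B6 = {1, 6, 8}  B7 = {0, 2, 6}
Tree: B1–B2, B1–B3, B2–B4, B2–B5, B5–B6, B2–B7

The largest bag has 3 vertices, giving width 2; this decomposition certifies tw(G) ≤ 2. Conversely, {2, 3, 5} is a clique of size 3, and the vertices of any clique must share a bag in every tree decomposition; so some bag has ≥ 3 vertices and tw(G) ≥ 2. Therefore the treewidth is 2.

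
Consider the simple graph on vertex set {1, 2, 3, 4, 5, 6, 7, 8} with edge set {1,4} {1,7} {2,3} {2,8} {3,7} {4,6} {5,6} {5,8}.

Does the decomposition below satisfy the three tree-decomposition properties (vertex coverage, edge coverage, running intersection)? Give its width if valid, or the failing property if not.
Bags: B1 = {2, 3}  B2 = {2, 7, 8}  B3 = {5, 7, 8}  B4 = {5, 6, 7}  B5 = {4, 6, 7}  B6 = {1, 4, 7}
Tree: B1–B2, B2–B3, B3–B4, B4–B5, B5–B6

A tree decomposition must satisfy three properties: every vertex lies in some bag; for every edge, both endpoints lie together in some bag; and for every vertex, the bags containing it form a connected subtree. Here edge (7,3) lies in no bag, so the decomposition is invalid.

No — edge (7,3) lies in no bag.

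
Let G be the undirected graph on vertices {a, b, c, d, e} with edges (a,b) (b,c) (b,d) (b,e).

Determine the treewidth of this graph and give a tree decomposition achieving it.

Each bag holds 2 vertices, so the decomposition has width 1, which upper-bounds the treewidth. Since G has at least one edge (e.g. a–b), it is not an edgeless graph, so tw(G) ≥ 1. Combining the bounds, tw(G) = 1.

Treewidth 1.
Bags: B1 = {a, b}  B2 = {b, c}  B3 = {b, e}  B4 = {b, d}
Tree: B1–B2, B2–B3, B2–B4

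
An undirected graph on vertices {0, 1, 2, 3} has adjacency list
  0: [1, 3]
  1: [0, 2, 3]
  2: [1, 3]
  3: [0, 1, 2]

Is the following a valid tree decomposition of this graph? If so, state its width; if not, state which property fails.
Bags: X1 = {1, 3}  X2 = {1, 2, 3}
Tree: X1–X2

No — vertex 0 appears in no bag.

A tree decomposition must satisfy three properties: every vertex lies in some bag; for every edge, both endpoints lie together in some bag; and for every vertex, the bags containing it form a connected subtree. Here vertex 0 appears in no bag, so the decomposition is invalid.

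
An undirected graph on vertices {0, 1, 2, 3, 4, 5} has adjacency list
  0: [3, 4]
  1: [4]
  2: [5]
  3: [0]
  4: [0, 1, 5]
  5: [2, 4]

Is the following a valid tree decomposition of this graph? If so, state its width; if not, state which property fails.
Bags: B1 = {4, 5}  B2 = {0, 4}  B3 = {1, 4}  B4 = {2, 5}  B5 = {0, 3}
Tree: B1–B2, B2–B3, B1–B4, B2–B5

Yes; width 1.

Vertex coverage: the bags together contain {0, 1, 2, 3, 4, 5}, the full vertex set. Edge coverage: each edge of G has both endpoints in at least one bag. Running intersection: for every vertex, the bags containing it form a connected subtree. All three properties hold, so this is a valid tree decomposition of width max|bag| − 1 = 1, and hence tw(G) ≤ 1.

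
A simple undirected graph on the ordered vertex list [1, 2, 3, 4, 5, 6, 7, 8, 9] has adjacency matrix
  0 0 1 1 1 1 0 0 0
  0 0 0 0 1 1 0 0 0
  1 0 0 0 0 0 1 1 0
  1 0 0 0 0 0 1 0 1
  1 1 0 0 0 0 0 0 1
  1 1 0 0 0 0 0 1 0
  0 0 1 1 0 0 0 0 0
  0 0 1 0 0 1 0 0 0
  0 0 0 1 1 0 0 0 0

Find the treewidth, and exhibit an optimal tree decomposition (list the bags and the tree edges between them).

The largest bag has 4 vertices, giving width 3; this decomposition certifies tw(G) ≤ 3. For the lower bound: the 4 vertex sets {2,5,9}, {6}, {1}, {3,4,7,8} are disjoint, each induces a connected subgraph, and every pair is joined by at least one edge of G. Contracting each set to a single vertex therefore yields K_{4} as a minor, and since treewidth is minor-monotone, tw(G) ≥ tw(K_{4}) = 3. Hence tw(G) = 3 exactly.

Treewidth 3.
One such decomposition:
Bags: B1 = {2, 5, 6, 9}  B2 = {1, 5, 6, 9}  B3 = {1, 4, 6, 9}  B4 = {1, 4, 6, 8}  B5 = {1, 3, 4, 8}  B6 = {3, 4, 7, 8}
Tree: B1–B2, B2–B3, B3–B4, B4–B5, B5–B6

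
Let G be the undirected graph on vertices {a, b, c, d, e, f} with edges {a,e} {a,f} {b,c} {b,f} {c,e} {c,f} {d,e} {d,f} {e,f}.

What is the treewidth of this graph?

2

A width-2 tree decomposition is:
Bags: B1 = {c, e, f}  B2 = {a, e, f}  B3 = {b, c, f}  B4 = {d, e, f}
Tree: B1–B2, B1–B3, B1–B4
Each bag holds 3 vertices, so the decomposition has width 2, which upper-bounds the treewidth. On the other hand G contains the 3-clique {d, e, f}. A clique must lie in a single bag of any decomposition, so no decomposition can have width below 2. Combining the bounds, tw(G) = 2.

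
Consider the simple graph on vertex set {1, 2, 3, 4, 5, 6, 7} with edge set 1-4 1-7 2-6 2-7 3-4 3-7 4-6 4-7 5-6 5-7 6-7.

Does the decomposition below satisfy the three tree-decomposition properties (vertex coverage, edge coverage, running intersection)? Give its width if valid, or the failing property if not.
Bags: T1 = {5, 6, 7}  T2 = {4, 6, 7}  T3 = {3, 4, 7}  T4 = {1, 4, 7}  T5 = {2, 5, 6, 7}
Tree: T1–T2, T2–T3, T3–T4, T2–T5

A tree decomposition must satisfy three properties: every vertex lies in some bag; for every edge, both endpoints lie together in some bag; and for every vertex, the bags containing it form a connected subtree. Here bags containing vertex 5 are not connected in the tree, so the decomposition is invalid.

No — bags containing vertex 5 are not connected in the tree.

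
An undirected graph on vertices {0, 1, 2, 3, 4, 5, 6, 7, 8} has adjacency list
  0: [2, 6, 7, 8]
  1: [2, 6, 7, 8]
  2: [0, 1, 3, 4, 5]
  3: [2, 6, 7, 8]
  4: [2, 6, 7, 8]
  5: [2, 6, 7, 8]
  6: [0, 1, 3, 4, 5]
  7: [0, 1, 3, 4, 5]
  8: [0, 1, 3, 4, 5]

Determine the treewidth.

4

A width-4 tree decomposition is:
Bags: B1 = {2, 5, 6, 7, 8}  B2 = {2, 4, 6, 7, 8}  B3 = {1, 2, 6, 7, 8}  B4 = {2, 3, 6, 7, 8}  B5 = {0, 2, 6, 7, 8}
Tree: B1–B2, B2–B3, B3–B4, B4–B5
The largest bag has 5 vertices, giving width 4; this decomposition certifies tw(G) ≤ 4. For the lower bound: the 5 vertex sets {5,8}, {2,4}, {1,6}, {7}, {3} are disjoint, each induces a connected subgraph, and every pair is joined by at least one edge of G. Contracting each set to a single vertex therefore yields K_{5} as a minor, and since treewidth is minor-monotone, tw(G) ≥ tw(K_{5}) = 4. The upper and lower bounds meet at 4, so that is the treewidth.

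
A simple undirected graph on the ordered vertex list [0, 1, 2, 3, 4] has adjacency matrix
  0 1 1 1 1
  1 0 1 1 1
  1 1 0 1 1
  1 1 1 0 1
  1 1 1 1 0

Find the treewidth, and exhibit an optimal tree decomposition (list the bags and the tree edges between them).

Treewidth 4.
One such decomposition:
Bags: B1 = {0, 1, 2, 3, 4}
Tree: (single bag)

A single bag containing all 5 vertices is trivially a valid decomposition of width 4. On the other hand G contains the 5-clique {0, 1, 2, 3, 4}. A clique must lie in a single bag of any decomposition, so no decomposition can have width below 4. Combining the bounds, tw(G) = 4.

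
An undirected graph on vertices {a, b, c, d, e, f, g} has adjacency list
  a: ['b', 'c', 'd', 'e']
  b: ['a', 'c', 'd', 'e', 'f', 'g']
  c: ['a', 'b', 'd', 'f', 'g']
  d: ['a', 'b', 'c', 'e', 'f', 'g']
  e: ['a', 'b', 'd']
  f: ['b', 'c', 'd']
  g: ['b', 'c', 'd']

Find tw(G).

A width-3 tree decomposition is:
Bags: B1 = {a, b, c, d}  B2 = {b, c, d, g}  B3 = {a, b, d, e}  B4 = {b, c, d, f}
Tree: B1–B2, B1–B3, B2–B4
Each bag holds 4 vertices, so the decomposition has width 3, which upper-bounds the treewidth. On the other hand G contains the 4-clique {a, b, d, e}. A clique must lie in a single bag of any decomposition, so no decomposition can have width below 3. Combining the bounds, tw(G) = 3.

3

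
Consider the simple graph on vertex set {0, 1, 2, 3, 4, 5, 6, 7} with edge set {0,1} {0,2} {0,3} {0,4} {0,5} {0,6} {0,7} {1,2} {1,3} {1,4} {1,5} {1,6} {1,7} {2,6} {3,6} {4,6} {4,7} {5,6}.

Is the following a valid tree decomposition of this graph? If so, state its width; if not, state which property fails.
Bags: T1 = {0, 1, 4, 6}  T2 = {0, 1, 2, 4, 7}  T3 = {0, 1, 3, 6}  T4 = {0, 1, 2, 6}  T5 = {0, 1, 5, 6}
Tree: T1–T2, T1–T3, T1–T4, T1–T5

A tree decomposition must satisfy three properties: every vertex lies in some bag; for every edge, both endpoints lie together in some bag; and for every vertex, the bags containing it form a connected subtree. Here bags containing vertex 2 are not connected in the tree, so the decomposition is invalid.

No — bags containing vertex 2 are not connected in the tree.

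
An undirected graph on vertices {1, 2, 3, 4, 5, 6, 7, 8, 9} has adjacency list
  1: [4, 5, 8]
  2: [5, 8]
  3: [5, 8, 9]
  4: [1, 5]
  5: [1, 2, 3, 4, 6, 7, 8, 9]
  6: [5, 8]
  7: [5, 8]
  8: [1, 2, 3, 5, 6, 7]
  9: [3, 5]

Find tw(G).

A width-2 tree decomposition is:
Bags: B1 = {1, 5, 8}  B2 = {3, 5, 8}  B3 = {1, 4, 5}  B4 = {3, 5, 9}  B5 = {5, 7, 8}  B6 = {2, 5, 8}  B7 = {5, 6, 8}
Tree: B1–B2, B1–B3, B2–B4, B1–B5, B2–B6, B6–B7
The largest bag has 3 vertices, giving width 2; this decomposition certifies tw(G) ≤ 2. Conversely, {1, 5, 8} is a clique of size 3, and the vertices of any clique must share a bag in every tree decomposition; so some bag has ≥ 3 vertices and tw(G) ≥ 2. Therefore the treewidth is 2.

2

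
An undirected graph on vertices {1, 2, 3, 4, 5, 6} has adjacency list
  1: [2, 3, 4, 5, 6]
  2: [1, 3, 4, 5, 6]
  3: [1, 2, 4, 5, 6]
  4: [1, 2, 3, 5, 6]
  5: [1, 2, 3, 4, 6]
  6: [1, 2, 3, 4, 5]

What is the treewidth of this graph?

5

A width-5 tree decomposition is:
Bags: B1 = {1, 2, 3, 4, 5, 6}
Tree: (single bag)
With just one bag of size 6, the width is 6 − 1 = 5, so tw(G) ≤ 5. For the lower bound, the 6 vertices {1, 2, 3, 4, 5, 6} are pairwise adjacent, and any tree decomposition puts a clique entirely inside one bag — forcing width ≥ 5. Combining the bounds, tw(G) = 5.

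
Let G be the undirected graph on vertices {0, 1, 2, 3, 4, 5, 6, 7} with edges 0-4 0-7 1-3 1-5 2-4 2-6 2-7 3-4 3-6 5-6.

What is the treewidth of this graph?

2

A width-2 tree decomposition is:
Bags: B1 = {0, 4, 7}  B2 = {2, 4, 7}  B3 = {2, 3, 4}  B4 = {2, 3, 6}  B5 = {1, 3, 6}  B6 = {1, 5, 6}
Tree: B1–B2, B2–B3, B3–B4, B4–B5, B5–B6
Each bag holds 3 vertices, so the decomposition has width 2, which upper-bounds the treewidth. Since 0–7–2–4–0 is a cycle in G, G is not acyclic. Forests are exactly the graphs of treewidth ≤ 1, so tw(G) ≥ 2. Therefore the treewidth is 2.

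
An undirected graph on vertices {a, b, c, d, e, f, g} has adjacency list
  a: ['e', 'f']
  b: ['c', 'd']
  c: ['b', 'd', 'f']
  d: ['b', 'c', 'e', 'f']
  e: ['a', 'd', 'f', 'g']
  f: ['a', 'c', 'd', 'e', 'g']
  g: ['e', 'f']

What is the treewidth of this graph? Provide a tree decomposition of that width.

The largest bag has 3 vertices, giving width 2; this decomposition certifies tw(G) ≤ 2. For the lower bound, the 3 vertices {d, e, f} are pairwise adjacent, and any tree decomposition puts a clique entirely inside one bag — forcing width ≥ 2. The upper and lower bounds meet at 2, so that is the treewidth.

Treewidth 2.
One optimal decomposition is:
Bags: B1 = {d, e, f}  B2 = {c, d, f}  B3 = {e, f, g}  B4 = {b, c, d}  B5 = {a, e, f}
Tree: B1–B2, B1–B3, B2–B4, B1–B5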